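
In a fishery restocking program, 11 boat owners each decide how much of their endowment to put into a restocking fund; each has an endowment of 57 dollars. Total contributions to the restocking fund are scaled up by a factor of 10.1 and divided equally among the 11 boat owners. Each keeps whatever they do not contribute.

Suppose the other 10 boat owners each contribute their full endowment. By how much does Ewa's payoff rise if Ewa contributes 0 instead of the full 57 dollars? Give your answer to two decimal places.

4.66 dollars

Switching from a contribution of 57 to 0 lets Ewa keep an extra 57 dollars, but lowers the restocking fund by 57, which costs Ewa their own share of that drop: 10.1/11 × 57 = 52.34.
Net gain = 57 − 52.34 = 4.66. The private return per contributed unit (0.9182) is below 1, so free-riding is indeed the best response regardless of what the others do.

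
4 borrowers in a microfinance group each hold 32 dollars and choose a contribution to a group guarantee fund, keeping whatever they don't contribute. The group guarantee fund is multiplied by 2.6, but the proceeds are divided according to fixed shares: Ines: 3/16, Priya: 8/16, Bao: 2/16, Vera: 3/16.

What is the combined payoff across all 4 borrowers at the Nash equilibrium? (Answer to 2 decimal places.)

179.20 dollars

For player j, contributing a unit is worthwhile iff 2.6 × (j's share) ≥ 1, i.e. iff j's share is at least 0.3846.
The only share above 0.3846 is Priya's 8/16, contributing 32; the remaining 3 contribute 0. Total contributed: 32.
The group guarantee fund pays out 2.6 × 32 = 83.20 in total (split across the unequal shares, but the aggregate is all that matters for the group sum).
The 3 free-riders keep 32 each, adding 96. Group total = 96 + 83.20 = 179.20.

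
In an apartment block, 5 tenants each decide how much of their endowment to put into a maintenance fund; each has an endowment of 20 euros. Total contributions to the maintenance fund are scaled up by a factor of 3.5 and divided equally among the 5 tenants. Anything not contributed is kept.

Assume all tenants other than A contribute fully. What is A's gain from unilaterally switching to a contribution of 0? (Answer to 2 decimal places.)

Switching from a contribution of 20 to 0 lets A keep an extra 20 euros, but lowers the maintenance fund by 20, which costs A their own share of that drop: 3.5/5 × 20 = 14.00.
Net gain = 20 − 14.00 = 6.00. The private return per contributed unit (0.7000) is below 1, so free-riding is indeed the best response regardless of what the others do.

6.00 euros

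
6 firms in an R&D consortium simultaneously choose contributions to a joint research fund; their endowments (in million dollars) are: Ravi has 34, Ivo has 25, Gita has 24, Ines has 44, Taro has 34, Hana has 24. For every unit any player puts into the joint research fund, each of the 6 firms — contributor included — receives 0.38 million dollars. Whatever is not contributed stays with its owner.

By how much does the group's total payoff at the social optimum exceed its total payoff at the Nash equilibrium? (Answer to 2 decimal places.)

The private return per contributed unit is 0.38 < 1 for everyone, so the Nash equilibrium is zero contribution and the group total is Σ E_j = 34 + 25 + 24 + 44 + 34 + 24 = 185.
Each contributed unit returns 2.280 to the group, so the social optimum is full contribution by everyone: group total = 2.280 × 185 = 421.80.
Efficiency loss = (2.280 − 1) × 185 = 236.80.

236.80 million dollars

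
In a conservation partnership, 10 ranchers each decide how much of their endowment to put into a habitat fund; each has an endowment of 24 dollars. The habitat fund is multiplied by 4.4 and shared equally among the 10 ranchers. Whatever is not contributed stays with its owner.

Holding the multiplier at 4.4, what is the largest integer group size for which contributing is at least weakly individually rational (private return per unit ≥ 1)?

4

Private return per unit is 4.4/(group size), which is ≥ 1 whenever the group size is ≤ 4.4.
The largest such integer is 4.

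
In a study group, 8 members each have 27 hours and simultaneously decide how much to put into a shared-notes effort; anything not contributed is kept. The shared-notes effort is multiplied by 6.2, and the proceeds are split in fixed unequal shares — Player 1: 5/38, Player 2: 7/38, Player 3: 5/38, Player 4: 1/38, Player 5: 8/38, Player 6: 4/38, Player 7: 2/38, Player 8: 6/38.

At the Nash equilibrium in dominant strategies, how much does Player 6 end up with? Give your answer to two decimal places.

A player with share s gets back 6.2·s per unit contributed, so full contribution is dominant for anyone with s > 1/6.2 = 0.1613 and zero contribution is dominant for anyone below.
The shares above 0.1613 belong to Player 2 and Player 5, contributing 27 each; the remaining 6 contribute 0. Total contributed: 54.
Player 6 keeps 27 and receives 6.2 × 54 × 4/38 = 35.24 from the shared-notes effort, for a payoff of 62.24.

62.24 hours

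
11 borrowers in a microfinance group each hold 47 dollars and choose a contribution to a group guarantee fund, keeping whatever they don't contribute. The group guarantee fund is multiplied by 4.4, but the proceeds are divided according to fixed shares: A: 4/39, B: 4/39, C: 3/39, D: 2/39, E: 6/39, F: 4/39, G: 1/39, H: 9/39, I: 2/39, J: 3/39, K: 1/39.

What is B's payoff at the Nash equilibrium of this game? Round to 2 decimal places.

68.21 dollars

A player with share s gets back 4.4·s per unit contributed, so full contribution is dominant for anyone with s > 1/4.4 = 0.2273 and zero contribution is dominant for anyone below.
The only share above 0.2273 is H's 9/39, contributing 47; the remaining 10 contribute 0. Total contributed: 47.
B keeps 47 and receives 4.4 × 47 × 4/39 = 21.21 from the group guarantee fund, for a payoff of 68.21.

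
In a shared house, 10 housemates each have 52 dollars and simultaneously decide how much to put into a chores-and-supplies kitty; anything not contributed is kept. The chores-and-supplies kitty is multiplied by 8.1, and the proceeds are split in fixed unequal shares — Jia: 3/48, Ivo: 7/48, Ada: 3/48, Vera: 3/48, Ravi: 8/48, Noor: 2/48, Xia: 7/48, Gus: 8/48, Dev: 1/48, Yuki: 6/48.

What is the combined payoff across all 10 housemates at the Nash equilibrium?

For player j, contributing a unit is worthwhile iff 8.1 × (j's share) ≥ 1, i.e. iff j's share is at least 0.1235.
Ivo, Ravi, Xia, Gus and Yuki clear that bar, contributing 52 each; the remaining 5 contribute 0. Total contributed: 260.
The chores-and-supplies kitty pays out 8.1 × 260 = 2106.00 in total (split across the unequal shares, but the aggregate is all that matters for the group sum).
The 5 free-riders keep 52 each, adding 260. Group total = 260 + 2106.00 = 2366.00.

2366.00 dollars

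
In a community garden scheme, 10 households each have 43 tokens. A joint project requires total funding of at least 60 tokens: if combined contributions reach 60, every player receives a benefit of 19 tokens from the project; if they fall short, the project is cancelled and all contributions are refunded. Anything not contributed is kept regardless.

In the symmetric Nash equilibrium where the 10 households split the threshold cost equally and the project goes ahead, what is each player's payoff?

56 tokens

Equal share of the threshold: 60/10 = 6.
At this profile no one gains by cutting their contribution: any cut drops the total below 60, the project is cancelled, contributions are refunded, and the deviator ends with 43, which is less than 43 − 6 + 19 = 56. Contributing more than 6 just wastes the excess. So contributing exactly 6 is a best response.
Each player's payoff: 43 − 6 + 19 = 56.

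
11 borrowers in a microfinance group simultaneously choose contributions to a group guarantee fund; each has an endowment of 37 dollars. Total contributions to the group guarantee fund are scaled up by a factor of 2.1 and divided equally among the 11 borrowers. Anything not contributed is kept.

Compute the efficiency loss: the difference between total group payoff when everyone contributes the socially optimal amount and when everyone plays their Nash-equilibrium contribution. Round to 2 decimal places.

Each contributed unit returns 2.1/11 = 0.1909 to its contributor — below 1 — so contributing 0 is dominant for every player. At the Nash equilibrium everyone keeps their 37, and the group total is 11 × 37 = 407.
Each contributed unit returns 2.100 to the group as a whole (0.1909 to each of 11 players), which exceeds 1, so the social optimum is full contribution: group total = 2.100 × 407 = 854.70.
Efficiency loss = 854.70 − 407 = 447.70.

447.70 dollars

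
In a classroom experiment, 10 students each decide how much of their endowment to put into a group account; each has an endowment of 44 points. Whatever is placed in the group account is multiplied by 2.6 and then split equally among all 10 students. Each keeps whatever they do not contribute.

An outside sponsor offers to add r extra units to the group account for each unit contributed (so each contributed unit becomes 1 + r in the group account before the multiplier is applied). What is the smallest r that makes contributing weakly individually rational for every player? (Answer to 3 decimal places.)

2.846

With matching at rate r, one contributed unit becomes (1 + r) in the group account and returns 2.6 × (1 + r) / 10 to the contributor.
Setting this equal to 1: 1 + r = 10/2.6 = 3.8462.
So the minimum matching rate is r = 3.8462 − 1 = 2.846.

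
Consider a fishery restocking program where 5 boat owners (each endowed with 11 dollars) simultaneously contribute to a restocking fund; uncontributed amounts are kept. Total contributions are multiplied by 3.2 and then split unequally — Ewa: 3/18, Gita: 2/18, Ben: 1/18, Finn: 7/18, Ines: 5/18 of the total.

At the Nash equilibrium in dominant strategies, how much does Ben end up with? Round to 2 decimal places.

Each unit j contributes comes back to j as 3.2 × (j's share), so j prefers to contribute only if that share exceeds 1/3.2 = 0.3125; otherwise keeping the unit dominates.
Finn alone (share 7/18) is above the threshold, contributing 11; the remaining 4 contribute 0. Total contributed: 11.
Ben keeps 11 and receives 3.2 × 11 × 1/18 = 1.96 from the restocking fund, for a payoff of 12.96.

12.96 dollars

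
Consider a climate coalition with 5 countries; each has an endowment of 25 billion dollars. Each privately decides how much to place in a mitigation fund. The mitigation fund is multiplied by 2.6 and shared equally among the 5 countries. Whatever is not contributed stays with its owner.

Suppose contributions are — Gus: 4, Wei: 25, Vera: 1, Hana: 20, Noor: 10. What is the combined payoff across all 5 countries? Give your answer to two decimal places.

Total contributed: 4 + 25 + 1 + 20 + 10 = 60; total kept: 5 × 25 − 60 = 65.
The mitigation fund pays out 2.6 × 60 = 156.00 in aggregate.
Group total = 65 + 156.00 = 221.00.

221.00 billion dollars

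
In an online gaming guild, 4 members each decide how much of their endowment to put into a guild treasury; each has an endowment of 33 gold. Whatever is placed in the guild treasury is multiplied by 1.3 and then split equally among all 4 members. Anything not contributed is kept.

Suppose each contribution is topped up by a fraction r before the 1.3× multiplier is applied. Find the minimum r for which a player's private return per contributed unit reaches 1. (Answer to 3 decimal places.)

With matching at rate r, one contributed unit becomes (1 + r) in the guild treasury and returns 1.3 × (1 + r) / 4 to the contributor.
Setting this equal to 1: 1 + r = 4/1.3 = 3.0769.
So the minimum matching rate is r = 3.0769 − 1 = 2.077.

2.077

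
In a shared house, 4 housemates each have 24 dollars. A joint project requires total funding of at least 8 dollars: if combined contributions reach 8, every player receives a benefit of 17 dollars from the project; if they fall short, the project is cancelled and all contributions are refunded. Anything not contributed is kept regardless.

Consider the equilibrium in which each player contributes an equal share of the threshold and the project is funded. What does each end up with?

39 dollars

Equal share of the threshold: 8/4 = 2.
At this profile no one gains by cutting their contribution: any cut drops the total below 8, the project is cancelled, contributions are refunded, and the deviator ends with 24, which is less than 24 − 2 + 17 = 39. Contributing more than 2 just wastes the excess. So contributing exactly 2 is a best response.
Each player's payoff: 24 − 2 + 17 = 39.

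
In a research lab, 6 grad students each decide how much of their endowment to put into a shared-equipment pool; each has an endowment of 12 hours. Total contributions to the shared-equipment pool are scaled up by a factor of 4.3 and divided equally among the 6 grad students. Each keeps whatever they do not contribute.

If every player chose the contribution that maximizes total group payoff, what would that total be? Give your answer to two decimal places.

Each contributed unit returns 4.300 to the group as a whole (0.7167 to each of 6 players), which exceeds 1, so the social optimum is full contribution: group total = 4.300 × 72 = 309.60.

309.60 hours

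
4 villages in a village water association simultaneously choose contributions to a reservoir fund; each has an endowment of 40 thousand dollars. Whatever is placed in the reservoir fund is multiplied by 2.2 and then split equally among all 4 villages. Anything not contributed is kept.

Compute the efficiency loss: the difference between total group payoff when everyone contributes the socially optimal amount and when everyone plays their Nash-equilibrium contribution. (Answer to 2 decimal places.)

192.00 thousand dollars

Each contributed unit returns 2.2/4 = 0.5500 to its contributor — below 1 — so contributing 0 is dominant for every player. At the Nash equilibrium everyone keeps their 40, and the group total is 4 × 40 = 160.
Each contributed unit returns 2.200 to the group as a whole (0.5500 to each of 4 players), which exceeds 1, so the social optimum is full contribution: group total = 2.200 × 160 = 352.00.
Efficiency loss = 352.00 − 160 = 192.00.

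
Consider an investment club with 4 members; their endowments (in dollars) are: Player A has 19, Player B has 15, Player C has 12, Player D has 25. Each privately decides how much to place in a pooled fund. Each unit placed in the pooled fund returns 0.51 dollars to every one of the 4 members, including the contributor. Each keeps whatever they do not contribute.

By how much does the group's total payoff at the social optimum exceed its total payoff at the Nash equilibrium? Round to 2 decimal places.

73.84 dollars

The private return per contributed unit is 0.51 < 1 for everyone, so the Nash equilibrium is zero contribution and the group total is Σ E_j = 19 + 15 + 12 + 25 = 71.
Each contributed unit returns 2.040 to the group, so the social optimum is full contribution by everyone: group total = 2.040 × 71 = 144.84.
Efficiency loss = (2.040 − 1) × 71 = 73.84.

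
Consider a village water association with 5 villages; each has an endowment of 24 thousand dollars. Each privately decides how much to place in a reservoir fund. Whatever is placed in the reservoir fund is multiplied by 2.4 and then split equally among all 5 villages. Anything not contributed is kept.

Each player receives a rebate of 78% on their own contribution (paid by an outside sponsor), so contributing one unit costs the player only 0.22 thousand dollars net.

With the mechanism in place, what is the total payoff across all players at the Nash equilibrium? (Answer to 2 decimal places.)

381.60 thousand dollars

With the mechanism, a contributed unit returns (2.4/5) / 0.22 = 2.1818 per unit of net cost to the contributor — now above 1 — so contributing fully is weakly dominant for every player.
So the Nash equilibrium is full contribution by all 5; the group earns 5 × (24 × 0.78 + 2.4 × 24) = 381.60.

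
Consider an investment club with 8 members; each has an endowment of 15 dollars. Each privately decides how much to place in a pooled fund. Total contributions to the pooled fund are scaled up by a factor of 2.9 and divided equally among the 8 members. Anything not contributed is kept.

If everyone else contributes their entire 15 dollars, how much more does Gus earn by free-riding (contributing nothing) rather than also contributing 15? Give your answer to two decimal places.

9.56 dollars

Switching from a contribution of 15 to 0 lets Gus keep an extra 15 dollars, but lowers the pooled fund by 15, which costs Gus their own share of that drop: 2.9/8 × 15 = 5.44.
Net gain = 15 − 5.44 = 9.56. The private return per contributed unit (0.3625) is below 1, so free-riding is indeed the best response regardless of what the others do.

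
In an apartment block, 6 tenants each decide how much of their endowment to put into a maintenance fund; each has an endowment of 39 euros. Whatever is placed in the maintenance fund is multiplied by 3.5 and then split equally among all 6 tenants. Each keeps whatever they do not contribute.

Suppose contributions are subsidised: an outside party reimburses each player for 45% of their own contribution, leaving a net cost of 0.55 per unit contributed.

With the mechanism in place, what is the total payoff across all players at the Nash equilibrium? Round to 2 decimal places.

The effective private return per unit is now (3.5/6) / 0.55 = 1.0606 > 1, so every player's dominant strategy flips to full contribution.
At the Nash equilibrium everyone contributes 39. Group total payoff = 6 × (39 × 0.45 + 3.5 × 39) = 924.30.

924.30 euros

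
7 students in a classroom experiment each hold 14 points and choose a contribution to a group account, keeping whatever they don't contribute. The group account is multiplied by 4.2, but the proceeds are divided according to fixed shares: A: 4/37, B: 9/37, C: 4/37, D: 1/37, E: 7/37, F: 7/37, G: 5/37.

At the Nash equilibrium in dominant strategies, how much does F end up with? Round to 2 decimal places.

For player j, contributing a unit is worthwhile iff 4.2 × (j's share) ≥ 1, i.e. iff j's share is at least 0.2381.
Only B (9/37) clears that bar, contributing 14; the remaining 6 contribute 0. Total contributed: 14.
F keeps 14 and receives 4.2 × 14 × 7/37 = 11.12 from the group account, for a payoff of 25.12.

25.12 points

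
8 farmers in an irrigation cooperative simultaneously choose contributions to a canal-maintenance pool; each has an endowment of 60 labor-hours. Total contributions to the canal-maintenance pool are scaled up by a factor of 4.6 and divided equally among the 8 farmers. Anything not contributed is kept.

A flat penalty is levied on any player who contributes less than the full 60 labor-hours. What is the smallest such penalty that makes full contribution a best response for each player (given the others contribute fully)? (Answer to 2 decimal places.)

25.50 labor-hours

Given the others contribute fully, the best deviation is to contribute 0 (any partial contribution still incurs the fine and gives up units whose private return 0.5750 is below 1).
Deviating from 60 to 0 saves 60 labor-hours but forfeits the deviator's share of the drop in the canal-maintenance pool: 4.6/8 × 60 = 34.50.
So the deviation gain is 60 − 34.50 = 25.50, and the fine must be at least 25.50 labor-hours to wipe it out.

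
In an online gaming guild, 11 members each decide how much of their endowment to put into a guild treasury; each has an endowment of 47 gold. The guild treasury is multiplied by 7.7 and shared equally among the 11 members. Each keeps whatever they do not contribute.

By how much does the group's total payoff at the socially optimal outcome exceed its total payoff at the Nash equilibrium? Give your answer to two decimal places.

Each contributed unit returns 7.7/11 = 0.7000 to its contributor — below 1 — so contributing 0 is dominant for every player. At the Nash equilibrium everyone keeps their 47, and the group total is 11 × 47 = 517.
Each contributed unit returns 7.700 to the group as a whole (0.7000 to each of 11 players), which exceeds 1, so the social optimum is full contribution: group total = 7.700 × 517 = 3980.90.
Efficiency loss = 3980.90 − 517 = 3463.90.

3463.90 gold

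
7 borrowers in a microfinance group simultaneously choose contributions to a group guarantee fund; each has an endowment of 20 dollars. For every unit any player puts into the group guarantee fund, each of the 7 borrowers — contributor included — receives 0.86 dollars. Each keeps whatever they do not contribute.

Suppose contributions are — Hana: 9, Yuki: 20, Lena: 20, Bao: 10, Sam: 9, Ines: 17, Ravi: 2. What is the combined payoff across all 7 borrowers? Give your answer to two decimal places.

576.74 dollars

Total contributed: 9 + 20 + 20 + 10 + 9 + 17 + 2 = 87; total kept: 7 × 20 − 87 = 53.
The group guarantee fund pays out 0.86 × 7 × 87 = 523.74 in aggregate.
Group total = 53 + 523.74 = 576.74.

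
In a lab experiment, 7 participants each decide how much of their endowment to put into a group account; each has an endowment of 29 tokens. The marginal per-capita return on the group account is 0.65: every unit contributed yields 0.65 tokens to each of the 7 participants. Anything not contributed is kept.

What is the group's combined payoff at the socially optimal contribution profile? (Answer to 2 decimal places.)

923.65 tokens

Each contributed unit returns 4.550 to the group as a whole (0.65 to each of 7 players), which exceeds 1, so the social optimum is full contribution: group total = 4.550 × 203 = 923.65.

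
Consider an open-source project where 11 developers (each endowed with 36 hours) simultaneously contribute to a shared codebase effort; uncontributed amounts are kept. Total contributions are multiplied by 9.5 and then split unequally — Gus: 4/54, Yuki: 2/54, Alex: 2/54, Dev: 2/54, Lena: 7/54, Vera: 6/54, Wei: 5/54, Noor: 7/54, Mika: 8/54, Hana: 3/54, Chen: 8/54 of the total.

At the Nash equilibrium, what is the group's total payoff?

1926.00 hours

Player j's private return per contributed unit is 9.5 × (j's share). Contributing is weakly dominant for j when that share is at least 1/9.5 = 0.1053, and contributing 0 is dominant otherwise.
The shares above 0.1053 belong to Lena, Vera, Noor, Mika and Chen, contributing 36 each; the remaining 6 contribute 0. Total contributed: 180.
The shared codebase effort pays out 9.5 × 180 = 1710.00 in total (split across the unequal shares, but the aggregate is all that matters for the group sum).
The 6 free-riders keep 36 each, adding 216. Group total = 216 + 1710.00 = 1926.00.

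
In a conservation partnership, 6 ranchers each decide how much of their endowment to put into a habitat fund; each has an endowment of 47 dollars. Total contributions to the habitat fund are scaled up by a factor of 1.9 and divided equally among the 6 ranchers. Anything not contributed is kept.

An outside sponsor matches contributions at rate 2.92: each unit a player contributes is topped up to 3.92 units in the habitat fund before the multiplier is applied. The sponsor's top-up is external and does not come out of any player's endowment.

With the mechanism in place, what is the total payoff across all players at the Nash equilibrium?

2100.34 dollars

With the mechanism, a contributed unit returns 1.9 × 3.92 / 6 = 1.2413 per unit of net cost to the contributor — now above 1 — so contributing fully is weakly dominant for every player.
At the Nash equilibrium everyone contributes 47. Group total payoff = 1.9 × 3.92 × 282 = 2100.34.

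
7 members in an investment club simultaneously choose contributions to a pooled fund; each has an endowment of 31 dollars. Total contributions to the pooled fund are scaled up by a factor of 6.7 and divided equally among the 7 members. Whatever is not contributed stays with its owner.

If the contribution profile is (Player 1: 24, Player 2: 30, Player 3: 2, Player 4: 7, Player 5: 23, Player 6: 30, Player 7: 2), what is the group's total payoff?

889.60 dollars

Total contributed: 24 + 30 + 2 + 7 + 23 + 30 + 2 = 118; total kept: 7 × 31 − 118 = 99.
The pooled fund pays out 6.7 × 118 = 790.60 in aggregate.
Group total = 99 + 790.60 = 889.60.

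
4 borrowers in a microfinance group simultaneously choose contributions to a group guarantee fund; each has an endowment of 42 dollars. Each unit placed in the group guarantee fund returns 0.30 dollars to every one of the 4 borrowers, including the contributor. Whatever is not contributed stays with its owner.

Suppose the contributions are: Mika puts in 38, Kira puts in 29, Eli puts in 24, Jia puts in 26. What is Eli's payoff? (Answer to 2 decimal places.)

Total contributed: 38 + 29 + 24 + 26 = 117.
Each receives 0.30 × 117 = 35.10 from the group guarantee fund.
Eli keeps 42 − 24 = 18, so Eli's payoff is 18 + 35.10 = 53.10.

53.10 dollars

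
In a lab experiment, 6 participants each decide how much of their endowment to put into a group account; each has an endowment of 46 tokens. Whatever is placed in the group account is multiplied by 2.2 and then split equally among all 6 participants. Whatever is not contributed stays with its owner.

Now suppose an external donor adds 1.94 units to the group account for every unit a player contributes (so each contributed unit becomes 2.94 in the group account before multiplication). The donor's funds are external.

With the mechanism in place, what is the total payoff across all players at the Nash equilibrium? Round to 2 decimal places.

Under the mechanism each unit contributed yields 2.2 × 2.94 / 6 = 1.0780 back to its contributor per unit of net cost, which exceeds 1, making full contribution the dominant choice for everyone.
So the Nash equilibrium is full contribution by all 6; the group earns 2.2 × 2.94 × 276 = 1785.17.

1785.17 tokens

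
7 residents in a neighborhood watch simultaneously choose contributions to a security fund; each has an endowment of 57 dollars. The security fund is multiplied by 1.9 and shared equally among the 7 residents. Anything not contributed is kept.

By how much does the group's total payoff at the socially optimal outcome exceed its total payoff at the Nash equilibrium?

Each contributed unit returns 1.9/7 = 0.2714 to its contributor — below 1 — so contributing 0 is dominant for every player. At the Nash equilibrium everyone keeps their 57, and the group total is 7 × 57 = 399.
Each contributed unit returns 1.900 to the group as a whole (0.2714 to each of 7 players), which exceeds 1, so the social optimum is full contribution: group total = 1.900 × 399 = 758.10.
Efficiency loss = 758.10 − 399 = 359.10.

359.10 dollars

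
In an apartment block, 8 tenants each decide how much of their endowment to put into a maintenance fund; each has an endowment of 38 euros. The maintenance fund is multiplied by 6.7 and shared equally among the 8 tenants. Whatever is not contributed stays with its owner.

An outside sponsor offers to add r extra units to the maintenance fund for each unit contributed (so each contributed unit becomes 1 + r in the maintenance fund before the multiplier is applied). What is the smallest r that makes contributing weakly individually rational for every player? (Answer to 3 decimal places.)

With matching at rate r, one contributed unit becomes (1 + r) in the maintenance fund and returns 6.7 × (1 + r) / 8 to the contributor.
Setting this equal to 1: 1 + r = 8/6.7 = 1.1940.
So the minimum matching rate is r = 1.1940 − 1 = 0.194.

0.194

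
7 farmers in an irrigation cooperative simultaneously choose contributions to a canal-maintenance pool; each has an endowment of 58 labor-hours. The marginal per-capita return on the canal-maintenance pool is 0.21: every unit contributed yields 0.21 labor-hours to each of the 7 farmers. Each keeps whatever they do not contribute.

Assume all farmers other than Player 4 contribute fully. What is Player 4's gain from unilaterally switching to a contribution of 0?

Switching from a contribution of 58 to 0 lets Player 4 keep an extra 58 labor-hours, but lowers the canal-maintenance pool by 58, which costs Player 4 their own share of that drop: 0.21 × 58 = 12.18.
Net gain = 58 − 12.18 = 45.82. The private return per contributed unit (0.21) is below 1, so free-riding is indeed the best response regardless of what the others do.

45.82 labor-hours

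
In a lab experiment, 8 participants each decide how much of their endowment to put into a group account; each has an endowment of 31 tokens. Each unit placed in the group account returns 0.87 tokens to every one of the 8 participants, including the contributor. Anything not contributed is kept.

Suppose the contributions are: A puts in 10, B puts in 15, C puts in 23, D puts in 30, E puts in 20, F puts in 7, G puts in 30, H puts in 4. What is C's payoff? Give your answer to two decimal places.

Total contributed: 10 + 15 + 23 + 30 + 20 + 7 + 30 + 4 = 139.
Each receives 0.87 × 139 = 120.93 from the group account.
C keeps 31 − 23 = 8, so C's payoff is 8 + 120.93 = 128.93.

128.93 tokens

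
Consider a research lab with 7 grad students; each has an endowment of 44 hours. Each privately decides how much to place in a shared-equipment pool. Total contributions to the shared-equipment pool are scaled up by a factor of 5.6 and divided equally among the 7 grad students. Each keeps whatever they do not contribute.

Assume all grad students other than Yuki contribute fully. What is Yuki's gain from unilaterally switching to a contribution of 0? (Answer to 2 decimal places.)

Switching from a contribution of 44 to 0 lets Yuki keep an extra 44 hours, but lowers the shared-equipment pool by 44, which costs Yuki their own share of that drop: 5.6/7 × 44 = 35.20.
Net gain = 44 − 35.20 = 8.80. The private return per contributed unit (0.8000) is below 1, so free-riding is indeed the best response regardless of what the others do.

8.80 hours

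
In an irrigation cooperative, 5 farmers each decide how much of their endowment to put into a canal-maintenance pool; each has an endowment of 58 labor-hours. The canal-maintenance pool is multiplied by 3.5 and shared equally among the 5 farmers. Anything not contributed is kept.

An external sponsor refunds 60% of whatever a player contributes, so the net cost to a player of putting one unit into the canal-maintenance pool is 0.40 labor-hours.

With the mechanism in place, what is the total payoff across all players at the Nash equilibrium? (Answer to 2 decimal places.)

1189.00 labor-hours

Under the mechanism each unit contributed yields (3.5/5) / 0.40 = 1.7500 back to its contributor per unit of net cost, which exceeds 1, making full contribution the dominant choice for everyone.
At the Nash equilibrium everyone contributes 58. Group total payoff = 5 × (58 × 0.60 + 3.5 × 58) = 1189.00.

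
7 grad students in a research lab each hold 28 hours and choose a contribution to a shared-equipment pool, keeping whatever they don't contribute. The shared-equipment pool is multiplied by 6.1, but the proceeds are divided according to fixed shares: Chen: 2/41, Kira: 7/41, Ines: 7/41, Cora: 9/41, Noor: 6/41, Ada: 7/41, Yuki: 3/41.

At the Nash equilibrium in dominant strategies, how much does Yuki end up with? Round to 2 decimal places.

77.99 hours

Player j's private return per contributed unit is 6.1 × (j's share). Contributing is weakly dominant for j when that share is at least 1/6.1 = 0.1639, and contributing 0 is dominant otherwise.
Kira, Ines, Cora and Ada clear that bar, contributing 28 each; the remaining 3 contribute 0. Total contributed: 112.
Yuki keeps 28 and receives 6.1 × 112 × 3/41 = 49.99 from the shared-equipment pool, for a payoff of 77.99.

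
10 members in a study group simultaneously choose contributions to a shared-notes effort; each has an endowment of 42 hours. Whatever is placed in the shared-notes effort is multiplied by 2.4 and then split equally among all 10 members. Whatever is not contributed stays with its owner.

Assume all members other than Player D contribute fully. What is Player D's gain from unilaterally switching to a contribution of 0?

31.92 hours

Switching from a contribution of 42 to 0 lets Player D keep an extra 42 hours, but lowers the shared-notes effort by 42, which costs Player D their own share of that drop: 2.4/10 × 42 = 10.08.
Net gain = 42 − 10.08 = 31.92. The private return per contributed unit (0.2400) is below 1, so free-riding is indeed the best response regardless of what the others do.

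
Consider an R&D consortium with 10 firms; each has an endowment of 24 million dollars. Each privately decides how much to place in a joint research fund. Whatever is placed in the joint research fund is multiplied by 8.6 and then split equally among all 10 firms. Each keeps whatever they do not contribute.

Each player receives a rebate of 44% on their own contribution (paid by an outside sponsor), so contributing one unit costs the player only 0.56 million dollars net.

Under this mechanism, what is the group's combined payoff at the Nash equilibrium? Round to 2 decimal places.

2169.60 million dollars

The effective private return per unit is now (8.6/10) / 0.56 = 1.5357 > 1, so every player's dominant strategy flips to full contribution.
So the Nash equilibrium is full contribution by all 10; the group earns 10 × (24 × 0.44 + 8.6 × 24) = 2169.60.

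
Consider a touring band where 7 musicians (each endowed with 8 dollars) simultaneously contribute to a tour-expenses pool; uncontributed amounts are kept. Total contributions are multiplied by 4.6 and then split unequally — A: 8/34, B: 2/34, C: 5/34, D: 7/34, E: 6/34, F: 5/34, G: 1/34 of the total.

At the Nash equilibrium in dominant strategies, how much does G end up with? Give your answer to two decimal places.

Player j's private return per contributed unit is 4.6 × (j's share). Contributing is weakly dominant for j when that share is at least 1/4.6 = 0.2174, and contributing 0 is dominant otherwise.
A alone (share 8/34) is above the threshold, contributing 8; the remaining 6 contribute 0. Total contributed: 8.
G keeps 8 and receives 4.6 × 8 × 1/34 = 1.08 from the tour-expenses pool, for a payoff of 9.08.

9.08 dollars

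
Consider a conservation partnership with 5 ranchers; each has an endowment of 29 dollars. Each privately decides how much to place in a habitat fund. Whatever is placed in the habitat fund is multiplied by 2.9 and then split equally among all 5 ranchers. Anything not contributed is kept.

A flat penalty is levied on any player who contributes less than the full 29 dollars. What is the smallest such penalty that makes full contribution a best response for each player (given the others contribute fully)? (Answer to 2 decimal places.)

12.18 dollars

Given the others contribute fully, the best deviation is to contribute 0 (any partial contribution still incurs the fine and gives up units whose private return 0.5800 is below 1).
Deviating from 29 to 0 saves 29 dollars but forfeits the deviator's share of the drop in the habitat fund: 2.9/5 × 29 = 16.82.
So the deviation gain is 29 − 16.82 = 12.18, and the fine must be at least 12.18 dollars to wipe it out.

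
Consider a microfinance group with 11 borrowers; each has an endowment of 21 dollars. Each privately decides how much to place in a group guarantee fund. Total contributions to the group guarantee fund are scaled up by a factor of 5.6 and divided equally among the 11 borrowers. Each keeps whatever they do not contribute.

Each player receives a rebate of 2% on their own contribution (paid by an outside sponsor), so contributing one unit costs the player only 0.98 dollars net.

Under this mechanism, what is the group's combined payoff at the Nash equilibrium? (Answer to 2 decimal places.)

The effective private return is (5.6/11) / 0.98 = 0.5195, which is still under 1, so the mechanism doesn't change anyone's dominant strategy: zero contribution.
Everyone keeps their endowment and the group total is 11 × 21 = 231.

231.00 dollars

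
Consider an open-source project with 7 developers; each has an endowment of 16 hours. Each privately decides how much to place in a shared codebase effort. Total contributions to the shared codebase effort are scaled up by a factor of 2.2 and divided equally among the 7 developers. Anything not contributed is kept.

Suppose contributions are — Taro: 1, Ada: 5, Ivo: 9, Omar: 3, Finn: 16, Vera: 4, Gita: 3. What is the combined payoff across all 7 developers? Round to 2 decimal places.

Total contributed: 1 + 5 + 9 + 3 + 16 + 4 + 3 = 41; total kept: 7 × 16 − 41 = 71.
The shared codebase effort pays out 2.2 × 41 = 90.20 in aggregate.
Group total = 71 + 90.20 = 161.20.

161.20 hours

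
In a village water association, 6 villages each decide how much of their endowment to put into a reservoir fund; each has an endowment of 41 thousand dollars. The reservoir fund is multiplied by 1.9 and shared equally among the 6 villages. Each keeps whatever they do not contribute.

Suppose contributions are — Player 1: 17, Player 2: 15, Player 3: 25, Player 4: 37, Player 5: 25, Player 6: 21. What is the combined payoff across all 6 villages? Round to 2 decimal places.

372.00 thousand dollars

Total contributed: 17 + 15 + 25 + 37 + 25 + 21 = 140; total kept: 6 × 41 − 140 = 106.
The reservoir fund pays out 1.9 × 140 = 266.00 in aggregate.
Group total = 106 + 266.00 = 372.00.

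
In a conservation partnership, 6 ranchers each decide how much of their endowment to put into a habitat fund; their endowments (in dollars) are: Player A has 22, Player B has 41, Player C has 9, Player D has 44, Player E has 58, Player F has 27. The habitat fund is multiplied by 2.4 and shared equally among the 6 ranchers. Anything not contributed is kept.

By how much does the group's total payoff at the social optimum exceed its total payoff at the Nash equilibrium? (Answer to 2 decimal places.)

281.40 dollars

The private return per contributed unit is 2.4/6 = 0.4000 < 1 for every player regardless of endowment, so the Nash equilibrium is zero contribution and the group total is Σ E_j = 22 + 41 + 9 + 44 + 58 + 27 = 201.
Each contributed unit returns 2.400 to the group, so the social optimum is full contribution by everyone: group total = 2.400 × 201 = 482.40.
Efficiency loss = (2.400 − 1) × 201 = 281.40.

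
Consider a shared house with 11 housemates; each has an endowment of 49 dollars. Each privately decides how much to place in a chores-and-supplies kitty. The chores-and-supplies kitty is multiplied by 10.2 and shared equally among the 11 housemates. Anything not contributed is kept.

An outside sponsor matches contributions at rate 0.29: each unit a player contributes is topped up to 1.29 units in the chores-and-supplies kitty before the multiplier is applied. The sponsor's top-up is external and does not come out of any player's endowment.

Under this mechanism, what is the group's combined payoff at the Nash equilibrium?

The effective private return per unit is now 10.2 × 1.29 / 11 = 1.1962 > 1, so every player's dominant strategy flips to full contribution.
At the Nash equilibrium everyone contributes 49. Group total payoff = 10.2 × 1.29 × 539 = 7092.16.

7092.16 dollars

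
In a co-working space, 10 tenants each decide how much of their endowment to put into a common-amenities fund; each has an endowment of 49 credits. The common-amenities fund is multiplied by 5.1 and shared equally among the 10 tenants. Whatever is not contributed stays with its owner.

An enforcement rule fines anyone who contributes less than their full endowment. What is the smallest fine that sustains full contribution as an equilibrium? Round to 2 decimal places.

24.01 credits

Given the others contribute fully, the best deviation is to contribute 0 (any partial contribution still incurs the fine and gives up units whose private return 0.5100 is below 1).
Deviating from 49 to 0 saves 49 credits but forfeits the deviator's share of the drop in the common-amenities fund: 5.1/10 × 49 = 24.99.
So the deviation gain is 49 − 24.99 = 24.01, and the fine must be at least 24.01 credits to wipe it out.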